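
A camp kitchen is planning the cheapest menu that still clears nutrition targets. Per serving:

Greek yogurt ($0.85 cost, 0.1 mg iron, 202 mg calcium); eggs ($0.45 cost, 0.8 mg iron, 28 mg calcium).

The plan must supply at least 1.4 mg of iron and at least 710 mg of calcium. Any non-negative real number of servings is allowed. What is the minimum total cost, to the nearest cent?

An LP optimum is at a vertex; with two nutrient constraints at most two foods are used. Check each candidate.
Greek yogurt only: max(1.4/0.1, 710/202) = 14 servings → $11.90.
eggs only: max(1.4/0.8, 710/28) = 25.36 servings → $11.41.
Greek yogurt + eggs with both tight: 3.33 servings and 1.334 servings → $3.43.
The minimum over all feasible corners is $3.43.

$3.43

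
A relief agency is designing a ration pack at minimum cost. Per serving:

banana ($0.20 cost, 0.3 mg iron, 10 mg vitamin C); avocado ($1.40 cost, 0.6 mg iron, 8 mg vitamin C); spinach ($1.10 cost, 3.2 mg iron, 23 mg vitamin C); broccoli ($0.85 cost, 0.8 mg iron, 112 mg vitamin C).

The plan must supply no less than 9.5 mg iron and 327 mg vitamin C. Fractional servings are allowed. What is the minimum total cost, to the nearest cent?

$4.67

At the optimum either one food covers both requirements or two foods hit both targets exactly; no other combination can be cheaper.
banana only: max(9.5/0.3, 327/10) = 32.7 servings → $6.54.
avocado only: max(9.5/0.6, 327/8) = 40.88 servings → $57.23.
spinach only: max(9.5/3.2, 327/23) = 14.22 servings → $15.64.
broccoli only: max(9.5/0.8, 327/112) = 11.88 servings → $10.09.
banana + avocado with both targets exact would need a negative amount; discard.
banana + spinach: intersection lies outside the first quadrant.
banana + broccoli with both tight: 31.34 servings and 0.1211 servings → $6.37.
avocado + spinach with both targets exact would need a negative amount; discard.
avocado + broccoli with both tight: 13.2 servings and 1.977 servings → $20.16.
spinach + broccoli with both tight: 2.36 servings and 2.435 servings → $4.67.
Cheapest feasible corner: $4.67.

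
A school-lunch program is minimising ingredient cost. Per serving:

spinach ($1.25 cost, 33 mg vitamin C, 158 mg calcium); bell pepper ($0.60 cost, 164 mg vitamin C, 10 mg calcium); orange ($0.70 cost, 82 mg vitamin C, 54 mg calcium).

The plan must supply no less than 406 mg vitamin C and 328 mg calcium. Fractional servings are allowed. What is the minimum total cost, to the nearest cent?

Minimising a linear cost over {vitamin C ≥ 406, calcium ≥ 328, servings ≥ 0} — the optimum is at a vertex, using one or two foods.
spinach only: max(406/33, 328/158) = 12.3 servings → $15.38.
bell pepper only: max(406/164, 328/10) = 32.8 servings → $19.68.
orange only: max(406/82, 328/54) = 6.074 servings → $4.25.
spinach + bell pepper with both tight: 1.944 servings and 2.084 servings → $3.68.
spinach + orange with both tight: 0.445 servings and 4.772 servings → $3.90.
bell pepper + orange: intersection lies outside the first quadrant.
The minimum over all feasible corners is $3.68.

$3.68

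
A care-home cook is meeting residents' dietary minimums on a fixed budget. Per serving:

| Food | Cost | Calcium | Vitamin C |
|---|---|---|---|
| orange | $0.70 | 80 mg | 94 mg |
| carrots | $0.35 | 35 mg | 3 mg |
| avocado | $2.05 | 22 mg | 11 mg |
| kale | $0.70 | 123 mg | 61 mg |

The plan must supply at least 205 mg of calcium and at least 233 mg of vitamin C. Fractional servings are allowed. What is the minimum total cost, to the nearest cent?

$1.76

Two binding constraints pin down two serving amounts, so the optimal mix uses at most two foods. The candidates are each food alone (scaled to the tighter of calcium/vitamin C) and each pair with both constraints tight.
orange only: max(205/80, 233/94) = 2.562 servings → $1.79.
carrots only: max(205/35, 233/3) = 77.67 servings → $27.18.
avocado only: max(205/22, 233/11) = 21.18 servings → $43.42.
kale only: max(205/123, 233/61) = 3.82 servings → $2.67.
orange + carrots with both tight: 2.472 servings and 0.2066 servings → $1.80.
orange + avocado with both tight: 2.417 servings and 0.5303 servings → $2.78.
orange + kale with both tight: 2.418 servings and 0.09428 servings → $1.76.
carrots + avocado: the both-tight solution has a negative serving — not a feasible corner.
carrots + kale with both targets exact would need a negative amount; discard.
avocado + kale: the both-tight solution has a negative serving — not a feasible corner.
Cheapest feasible corner: $1.76.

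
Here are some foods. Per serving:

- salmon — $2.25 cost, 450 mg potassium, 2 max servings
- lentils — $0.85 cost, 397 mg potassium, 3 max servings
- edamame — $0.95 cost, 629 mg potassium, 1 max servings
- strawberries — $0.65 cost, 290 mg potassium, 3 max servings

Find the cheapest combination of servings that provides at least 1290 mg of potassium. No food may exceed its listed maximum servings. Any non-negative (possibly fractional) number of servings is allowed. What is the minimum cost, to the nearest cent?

Cost per mg of potassium: edamame $0.0015, lentils $0.0021, strawberries $0.0022, salmon $0.0050.
Take 1 serving of edamame: +629.0 mg potassium for $0.95 (total $0.95, still need 661.0 mg).
Take 1.665 servings of lentils: +661.0 mg potassium for $1.42 (total $2.37, still need 0.0 mg).
Filling from the cheapest source first is optimal under one linear minimum: $2.37.

$2.37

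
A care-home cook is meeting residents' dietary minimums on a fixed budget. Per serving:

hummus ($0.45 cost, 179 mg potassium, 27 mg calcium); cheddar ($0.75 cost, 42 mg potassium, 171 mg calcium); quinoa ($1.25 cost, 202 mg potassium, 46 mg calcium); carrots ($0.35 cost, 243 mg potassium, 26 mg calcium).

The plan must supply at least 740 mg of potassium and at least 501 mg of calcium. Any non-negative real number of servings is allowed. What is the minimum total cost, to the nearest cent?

For a min-cost LP with two ≥-constraints, a basic feasible solution has at most two positive variables.
hummus only: max(740/179, 501/27) = 18.56 servings → $8.35.
cheddar only: max(740/42, 501/171) = 17.62 servings → $13.21.
quinoa only: max(740/202, 501/46) = 10.89 servings → $13.61.
carrots only: max(740/243, 501/26) = 19.27 servings → $6.74.
hummus + cheddar with both tight: 3.579 servings and 2.365 servings → $3.38.
hummus + quinoa with both targets exact would need a negative amount; discard.
hummus + carrots: the both-tight solution has a negative serving — not a feasible corner.
cheddar + quinoa with both tight: 2.06 servings and 3.235 servings → $5.59.
cheddar + carrots with both tight: 2.533 servings and 2.607 servings → $2.81.
quinoa + carrots: intersection lies outside the first quadrant.
So the least-cost plan costs $2.81.

$2.81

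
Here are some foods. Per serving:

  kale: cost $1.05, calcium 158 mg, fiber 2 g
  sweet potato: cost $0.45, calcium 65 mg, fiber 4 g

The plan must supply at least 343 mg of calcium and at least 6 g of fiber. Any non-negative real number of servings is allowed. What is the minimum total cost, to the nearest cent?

This is a tiny linear program; its minimum lies at a vertex of the feasible set. List the vertices and price them.
kale only: max(343/158, 6/2) = 3 servings → $3.15.
sweet potato only: max(343/65, 6/4) = 5.277 servings → $2.37.
kale + sweet potato with both tight: 1.956 servings and 0.5219 servings → $2.29.
The minimum over all feasible corners is $2.29.

$2.29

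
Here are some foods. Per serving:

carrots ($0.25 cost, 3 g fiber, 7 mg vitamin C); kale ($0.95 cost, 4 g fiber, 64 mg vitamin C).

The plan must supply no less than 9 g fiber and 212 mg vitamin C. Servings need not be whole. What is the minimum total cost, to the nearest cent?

With two linear requirements the optimum uses one or two foods; enumerate the corners.
carrots only: max(9/3, 212/7) = 30.29 servings → $7.57.
kale only: max(9/4, 212/64) = 3.312 servings → $3.15.
carrots + kale with both targets exact would need a negative amount; discard.
Cheapest feasible corner: $3.15.

$3.15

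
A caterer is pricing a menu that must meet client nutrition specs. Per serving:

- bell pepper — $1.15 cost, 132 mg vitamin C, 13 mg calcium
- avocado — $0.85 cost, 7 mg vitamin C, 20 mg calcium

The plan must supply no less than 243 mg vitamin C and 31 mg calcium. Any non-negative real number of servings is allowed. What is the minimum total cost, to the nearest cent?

$2.41

bell pepper only: max(243/132, 31/13) = 2.385 servings → $2.74.
avocado only: max(243/7, 31/20) = 34.71 servings → $29.51.
bell pepper + avocado with both tight: 1.821 servings and 0.366 servings → $2.41.
Cheapest feasible corner: $2.41.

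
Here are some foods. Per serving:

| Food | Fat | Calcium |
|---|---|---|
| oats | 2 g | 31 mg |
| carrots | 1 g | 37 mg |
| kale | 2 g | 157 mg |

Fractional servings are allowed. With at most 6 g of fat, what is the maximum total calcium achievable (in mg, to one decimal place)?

471.0 mg

Calcium per g fat: kale 78.5, carrots 37, oats 15.5.
With no serving limits, spend the whole fat allowance on kale: 6 g / 2 g × 157 mg = 471.0 mg.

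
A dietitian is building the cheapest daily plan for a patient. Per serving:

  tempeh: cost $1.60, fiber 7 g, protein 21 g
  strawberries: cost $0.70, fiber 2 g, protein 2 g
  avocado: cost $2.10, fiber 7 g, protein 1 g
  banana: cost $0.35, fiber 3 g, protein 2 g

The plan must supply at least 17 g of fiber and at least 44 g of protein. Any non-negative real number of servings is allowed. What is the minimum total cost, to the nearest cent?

Minimising a linear cost over {fiber ≥ 17, protein ≥ 44, servings ≥ 0} — the optimum is at a vertex, using one or two foods.
tempeh only: max(17/7, 44/21) = 2.429 servings → $3.89.
strawberries only: max(17/2, 44/2) = 22 servings → $15.40.
avocado only: max(17/7, 44/1) = 44 servings → $92.40.
banana only: max(17/3, 44/2) = 22 servings → $7.70.
tempeh + strawberries with both tight: 1.929 servings and 1.75 servings → $4.31.
tempeh + avocado with both tight: 2.079 servings and 0.35 servings → $4.06.
tempeh + banana with both tight: 2 servings and 1 serving → $3.55.
strawberries + avocado with both targets exact would need a negative amount; discard.
strawberries + banana: intersection lies outside the first quadrant.
avocado + banana: intersection lies outside the first quadrant.
Cheapest feasible corner: $3.55.

$3.55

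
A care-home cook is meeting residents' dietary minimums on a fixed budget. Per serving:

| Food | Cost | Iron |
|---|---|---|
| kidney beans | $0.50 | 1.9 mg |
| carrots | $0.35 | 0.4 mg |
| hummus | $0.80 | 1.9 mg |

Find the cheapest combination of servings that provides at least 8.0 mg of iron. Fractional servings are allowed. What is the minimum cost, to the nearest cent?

$2.11

Cost per mg of iron: kidney beans $0.2632, hummus $0.4211, carrots $0.8750.
With no serving limits, use only kidney beans: 8.0 mg / 1.9 mg = 4.211 servings × $0.50 = $2.11.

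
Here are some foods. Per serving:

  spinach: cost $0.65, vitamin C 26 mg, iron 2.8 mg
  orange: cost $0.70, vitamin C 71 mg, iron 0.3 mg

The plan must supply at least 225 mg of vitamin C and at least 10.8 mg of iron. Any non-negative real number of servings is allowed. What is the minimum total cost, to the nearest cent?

$3.66

This is a tiny linear program; its minimum lies at a vertex of the feasible set. List the vertices and price them.
spinach only: max(225/26, 10.8/2.8) = 8.654 servings → $5.62.
orange only: max(225/71, 10.8/0.3) = 36 servings → $25.20.
spinach + orange with both tight: 3.661 servings and 1.828 servings → $3.66.
Cheapest feasible corner: $3.66.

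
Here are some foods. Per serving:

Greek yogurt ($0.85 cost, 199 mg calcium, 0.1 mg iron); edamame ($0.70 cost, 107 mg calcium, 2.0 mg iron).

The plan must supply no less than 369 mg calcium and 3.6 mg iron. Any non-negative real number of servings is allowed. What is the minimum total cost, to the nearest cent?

At the optimum either one food covers both requirements or two foods hit both targets exactly; no other combination can be cheaper.
Greek yogurt only: max(369/199, 3.6/0.1) = 36 servings → $30.60.
edamame only: max(369/107, 3.6/2.0) = 3.449 servings → $2.41.
Greek yogurt + edamame with both tight: 0.9109 servings and 1.754 servings → $2.00.
Cheapest feasible corner: $2.00.

$2.00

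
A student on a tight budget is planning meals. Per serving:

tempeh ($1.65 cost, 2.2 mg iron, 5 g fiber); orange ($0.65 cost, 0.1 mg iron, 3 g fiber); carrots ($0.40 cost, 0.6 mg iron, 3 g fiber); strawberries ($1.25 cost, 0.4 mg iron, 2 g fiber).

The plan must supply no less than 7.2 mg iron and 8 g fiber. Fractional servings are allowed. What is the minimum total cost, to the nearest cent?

At the optimum either one food covers both requirements or two foods hit both targets exactly; no other combination can be cheaper.
tempeh only: max(7.2/2.2, 8/5) = 3.273 servings → $5.40.
orange only: max(7.2/0.1, 8/3) = 72 servings → $46.80.
carrots only: max(7.2/0.6, 8/3) = 12 servings → $4.80.
strawberries only: max(7.2/0.4, 8/2) = 18 servings → $22.50.
tempeh + orange with both targets exact would need a negative amount; discard.
tempeh + carrots: the both-tight solution has a negative serving — not a feasible corner.
tempeh + strawberries with both targets exact would need a negative amount; discard.
orange + carrots: intersection lies outside the first quadrant.
orange + strawberries with both targets exact would need a negative amount; discard.
carrots + strawberries (both tight): parallel constraints — no distinct corner.
The minimum over all feasible corners is $4.80.

$4.80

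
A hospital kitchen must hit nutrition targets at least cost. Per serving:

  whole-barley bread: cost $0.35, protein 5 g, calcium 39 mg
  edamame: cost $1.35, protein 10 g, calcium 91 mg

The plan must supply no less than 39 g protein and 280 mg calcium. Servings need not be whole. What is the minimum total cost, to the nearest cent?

At the optimum either one food covers both requirements or two foods hit both targets exactly; no other combination can be cheaper.
whole-barley bread only: max(39/5, 280/39) = 7.8 servings → $2.73.
edamame only: max(39/10, 280/91) = 3.9 servings → $5.26.
whole-barley bread + edamame: intersection lies outside the first quadrant.
So the least-cost plan costs $2.73.

$2.73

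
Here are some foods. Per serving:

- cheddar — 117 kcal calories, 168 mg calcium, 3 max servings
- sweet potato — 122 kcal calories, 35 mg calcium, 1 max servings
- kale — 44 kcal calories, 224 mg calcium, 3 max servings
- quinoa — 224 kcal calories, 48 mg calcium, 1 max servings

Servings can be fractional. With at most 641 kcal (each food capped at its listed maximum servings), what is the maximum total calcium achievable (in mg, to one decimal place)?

1218.7 mg

Calcium per kcal: kale 5.091, cheddar 1.436, sweet potato 0.2869, quinoa 0.2143.
Take 3 servings of kale: uses 132 kcal, +672.0 mg calcium (running total 672.0 mg).
Take 3 servings of cheddar: uses 351 kcal, +504.0 mg calcium (running total 1176.0 mg).
Take 1 serving of sweet potato: uses 122 kcal, +35.0 mg calcium (running total 1211.0 mg).
Take 0.1607 servings of quinoa: uses 36 kcal, +7.7 mg calcium (running total 1218.7 mg).
Filling greedily by calcium-per-kcal is optimal for one linear limit, giving 1218.7 mg.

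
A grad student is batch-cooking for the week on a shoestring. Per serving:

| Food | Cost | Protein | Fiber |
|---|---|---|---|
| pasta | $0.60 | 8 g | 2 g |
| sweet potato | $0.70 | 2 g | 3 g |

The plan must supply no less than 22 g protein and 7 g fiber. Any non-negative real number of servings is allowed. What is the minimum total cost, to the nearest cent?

Compare the cost at each extreme point of the feasible region.
pasta only: max(22/8, 7/2) = 3.5 servings → $2.10.
sweet potato only: max(22/2, 7/3) = 11 servings → $7.70.
pasta + sweet potato with both tight: 2.6 servings and 0.6 servings → $1.98.
Cheapest feasible corner: $1.98.

$1.98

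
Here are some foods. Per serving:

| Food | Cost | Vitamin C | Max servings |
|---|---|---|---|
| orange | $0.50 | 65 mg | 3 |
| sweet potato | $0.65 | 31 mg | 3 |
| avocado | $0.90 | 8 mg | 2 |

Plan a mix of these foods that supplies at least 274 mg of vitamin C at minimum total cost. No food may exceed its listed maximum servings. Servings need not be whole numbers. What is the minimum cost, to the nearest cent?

$3.16

Cost per mg of vitamin C: orange $0.0077, sweet potato $0.0210, avocado $0.1125.
Take 3 servings of orange: +195.0 mg vitamin C for $1.50 (total $1.50, still need 79.0 mg).
Take 2.548 servings of sweet potato: +79.0 mg vitamin C for $1.66 (total $3.16, still need 0.0 mg).
Greedy by cheapest-per-mg is optimal for a single linear constraint, so the minimum cost is $3.16.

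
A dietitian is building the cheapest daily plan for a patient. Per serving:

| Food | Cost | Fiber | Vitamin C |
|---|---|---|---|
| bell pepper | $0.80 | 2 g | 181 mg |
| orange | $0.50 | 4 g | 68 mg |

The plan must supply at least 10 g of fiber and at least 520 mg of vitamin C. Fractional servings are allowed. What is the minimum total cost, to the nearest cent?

Two binding constraints pin down two serving amounts, so the optimal mix uses at most two foods. The candidates are each food alone (scaled to the tighter of fiber/vitamin C) and each pair with both constraints tight.
bell pepper only: max(10/2, 520/181) = 5 servings → $4.00.
orange only: max(10/4, 520/68) = 7.647 servings → $3.82.
bell pepper + orange with both tight: 2.381 servings and 1.31 servings → $2.56.
Cheapest feasible corner: $2.56.

$2.56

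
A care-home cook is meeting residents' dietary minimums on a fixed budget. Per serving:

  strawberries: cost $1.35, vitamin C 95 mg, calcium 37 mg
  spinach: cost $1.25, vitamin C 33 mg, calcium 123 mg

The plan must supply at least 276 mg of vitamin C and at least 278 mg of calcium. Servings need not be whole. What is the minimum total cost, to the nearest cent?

Minimising a linear cost over {vitamin C ≥ 276, calcium ≥ 278, servings ≥ 0} — the optimum is at a vertex, using one or two foods.
strawberries only: max(276/95, 278/37) = 7.514 servings → $10.14.
spinach only: max(276/33, 278/123) = 8.364 servings → $10.45.
strawberries + spinach with both tight: 2.368 servings and 1.548 servings → $5.13.
Cheapest feasible corner: $5.13.

$5.13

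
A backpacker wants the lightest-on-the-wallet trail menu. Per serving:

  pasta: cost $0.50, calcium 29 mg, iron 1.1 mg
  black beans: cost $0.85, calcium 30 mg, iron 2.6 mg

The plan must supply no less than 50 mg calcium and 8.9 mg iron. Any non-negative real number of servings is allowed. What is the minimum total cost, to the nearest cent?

$2.91

Compare the cost at each extreme point of the feasible region.
pasta only: max(50/29, 8.9/1.1) = 8.091 servings → $4.05.
black beans only: max(50/30, 8.9/2.6) = 3.423 servings → $2.91.
pasta + black beans with both targets exact would need a negative amount; discard.
Cheapest feasible corner: $2.91.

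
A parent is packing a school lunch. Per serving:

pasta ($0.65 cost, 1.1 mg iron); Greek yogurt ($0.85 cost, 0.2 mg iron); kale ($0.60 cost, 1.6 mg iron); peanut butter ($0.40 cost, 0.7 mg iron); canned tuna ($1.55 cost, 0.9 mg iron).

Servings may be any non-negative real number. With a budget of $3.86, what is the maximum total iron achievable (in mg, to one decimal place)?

Iron per dollar: kale 2.667, peanut butter 1.75, pasta 1.692, canned tuna 0.5806, Greek yogurt 0.2353.
With no serving limits, spend the whole cost allowance on kale: $3.86 / $0.60 × 1.6 mg = 10.3 mg.

10.3 mg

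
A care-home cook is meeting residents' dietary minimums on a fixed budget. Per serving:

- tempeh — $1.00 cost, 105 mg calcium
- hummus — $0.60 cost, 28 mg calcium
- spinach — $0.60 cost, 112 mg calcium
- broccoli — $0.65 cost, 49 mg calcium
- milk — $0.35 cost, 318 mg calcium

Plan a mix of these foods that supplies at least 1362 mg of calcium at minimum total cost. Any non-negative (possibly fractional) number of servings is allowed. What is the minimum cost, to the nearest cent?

Cost per mg of calcium: milk $0.0011, spinach $0.0054, tempeh $0.0095, broccoli $0.0133, hummus $0.0214.
With no serving limits, use only milk: 1362 mg / 318 mg = 4.283 servings × $0.35 = $1.50.

$1.50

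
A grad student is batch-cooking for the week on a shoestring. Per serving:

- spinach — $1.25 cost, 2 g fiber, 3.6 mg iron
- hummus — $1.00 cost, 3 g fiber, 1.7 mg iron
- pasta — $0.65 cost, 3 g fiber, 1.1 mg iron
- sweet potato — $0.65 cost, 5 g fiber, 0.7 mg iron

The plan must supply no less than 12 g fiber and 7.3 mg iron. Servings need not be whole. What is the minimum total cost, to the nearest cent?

Minimising a linear cost over {fiber ≥ 12, iron ≥ 7.3, servings ≥ 0} — the optimum is at a vertex, using one or two foods.
spinach only: max(12/2, 7.3/3.6) = 6 servings → $7.50.
hummus only: max(12/3, 7.3/1.7) = 4.294 servings → $4.29.
pasta only: max(12/3, 7.3/1.1) = 6.636 servings → $4.31.
sweet potato only: max(12/5, 7.3/0.7) = 10.43 servings → $6.78.
spinach + hummus with both tight: 0.2027 servings and 3.865 servings → $4.12.
spinach + pasta with both tight: 1.012 servings and 3.326 servings → $3.43.
spinach + sweet potato with both tight: 1.693 servings and 1.723 servings → $3.24.
hummus + pasta: the both-tight solution has a negative serving — not a feasible corner.
hummus + sweet potato: the both-tight solution has a negative serving — not a feasible corner.
pasta + sweet potato: intersection lies outside the first quadrant.
So the least-cost plan costs $3.24.

$3.24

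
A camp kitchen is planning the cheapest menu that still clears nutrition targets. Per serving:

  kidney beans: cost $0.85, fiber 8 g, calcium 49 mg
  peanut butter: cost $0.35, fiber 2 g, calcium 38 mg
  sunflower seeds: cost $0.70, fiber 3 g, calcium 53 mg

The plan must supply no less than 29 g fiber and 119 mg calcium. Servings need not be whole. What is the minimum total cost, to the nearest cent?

A basic optimal solution has at most two foods positive. Try each food alone and each pair with both targets met exactly.
kidney beans only: max(29/8, 119/49) = 3.625 servings → $3.08.
peanut butter only: max(29/2, 119/38) = 14.5 servings → $5.08.
sunflower seeds only: max(29/3, 119/53) = 9.667 servings → $6.77.
kidney beans + peanut butter with both targets exact would need a negative amount; discard.
kidney beans + sunflower seeds: the both-tight solution has a negative serving — not a feasible corner.
peanut butter + sunflower seeds with both targets exact would need a negative amount; discard.
So the least-cost plan costs $3.08.

$3.08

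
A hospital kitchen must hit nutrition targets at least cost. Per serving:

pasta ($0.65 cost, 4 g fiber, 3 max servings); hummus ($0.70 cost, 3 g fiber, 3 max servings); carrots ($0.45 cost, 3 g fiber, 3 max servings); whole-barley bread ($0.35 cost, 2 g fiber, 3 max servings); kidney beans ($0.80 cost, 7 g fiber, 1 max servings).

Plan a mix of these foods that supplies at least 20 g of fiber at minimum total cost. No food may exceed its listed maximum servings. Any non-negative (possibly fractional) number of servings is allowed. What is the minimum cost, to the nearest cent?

$2.80

Cost per g of fiber: kidney beans $0.1143, carrots $0.1500, pasta $0.1625, whole-barley bread $0.1750, hummus $0.2333.
Take 1 serving of kidney beans: +7.0 g fiber for $0.80 (total $0.80, still need 13.0 g).
Take 3 servings of carrots: +9.0 g fiber for $1.35 (total $2.15, still need 4.0 g).
Take 1 serving of pasta: +4.0 g fiber for $0.65 (total $2.80, still need 0.0 g).
Greedy by cheapest-per-g is optimal for a single linear constraint, so the minimum cost is $2.80.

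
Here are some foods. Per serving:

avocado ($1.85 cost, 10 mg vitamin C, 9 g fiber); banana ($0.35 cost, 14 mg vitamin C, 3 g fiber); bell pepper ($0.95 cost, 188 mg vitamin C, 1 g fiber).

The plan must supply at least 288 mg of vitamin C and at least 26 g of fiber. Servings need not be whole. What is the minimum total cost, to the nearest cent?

$3.79

Two binding constraints pin down two serving amounts, so the optimal mix uses at most two foods. The candidates are each food alone (scaled to the tighter of vitamin C/fiber) and each pair with both constraints tight.
avocado only: max(288/10, 26/9) = 28.8 servings → $53.28.
banana only: max(288/14, 26/3) = 20.57 servings → $7.20.
bell pepper only: max(288/188, 26/1) = 26 servings → $24.70.
avocado + banana: the both-tight solution has a negative serving — not a feasible corner.
avocado + bell pepper with both tight: 2.735 servings and 1.386 servings → $6.38.
banana + bell pepper with both tight: 8.364 servings and 0.9091 servings → $3.79.
Cheapest feasible corner: $3.79.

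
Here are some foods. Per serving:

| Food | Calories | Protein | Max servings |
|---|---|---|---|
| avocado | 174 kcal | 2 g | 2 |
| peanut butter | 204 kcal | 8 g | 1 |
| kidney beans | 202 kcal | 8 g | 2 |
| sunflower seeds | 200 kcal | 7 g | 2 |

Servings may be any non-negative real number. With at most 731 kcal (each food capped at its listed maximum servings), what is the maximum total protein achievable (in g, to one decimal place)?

28.3 g

Protein per kcal: kidney beans 0.0396, peanut butter 0.03922, sunflower seeds 0.035, avocado 0.01149.
Take 2 servings of kidney beans: uses 404 kcal, +16.0 g protein (running total 16.0 g).
Take 1 serving of peanut butter: uses 204 kcal, +8.0 g protein (running total 24.0 g).
Take 0.615 servings of sunflower seeds: uses 123 kcal, +4.3 g protein (running total 28.3 g).
Greedy by best ratio exhausts the calories allowance optimally: 28.3 g.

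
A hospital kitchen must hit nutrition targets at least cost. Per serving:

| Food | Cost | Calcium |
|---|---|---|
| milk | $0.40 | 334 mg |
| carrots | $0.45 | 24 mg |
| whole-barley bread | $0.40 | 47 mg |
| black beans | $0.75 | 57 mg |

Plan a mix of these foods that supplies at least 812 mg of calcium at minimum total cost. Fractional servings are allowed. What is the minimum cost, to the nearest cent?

Cost per mg of calcium: milk $0.0012, whole-barley bread $0.0085, black beans $0.0132, carrots $0.0187.
With no serving limits, use only milk: 812 mg / 334 mg = 2.431 servings × $0.40 = $0.97.

$0.97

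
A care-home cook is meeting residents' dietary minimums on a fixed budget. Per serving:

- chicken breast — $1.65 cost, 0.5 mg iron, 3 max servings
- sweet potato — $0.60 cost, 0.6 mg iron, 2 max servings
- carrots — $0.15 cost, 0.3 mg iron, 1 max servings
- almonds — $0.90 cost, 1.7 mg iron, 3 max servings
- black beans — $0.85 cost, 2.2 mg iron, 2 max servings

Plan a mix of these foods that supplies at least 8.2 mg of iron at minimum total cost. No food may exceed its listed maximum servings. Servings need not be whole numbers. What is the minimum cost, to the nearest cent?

$3.70

Cost per mg of iron: black beans $0.3864, carrots $0.5000, almonds $0.5294, sweet potato $1.0000, chicken breast $3.3000.
Take 2 servings of black beans: +4.4 mg iron for $1.70 (total $1.70, still need 3.8 mg).
Take 1 serving of carrots: +0.3 mg iron for $0.15 (total $1.85, still need 3.5 mg).
Take 2.059 servings of almonds: +3.5 mg iron for $1.85 (total $3.70, still need 0.0 mg).
Greedy by cheapest-per-mg is optimal for a single linear constraint, so the minimum cost is $3.70.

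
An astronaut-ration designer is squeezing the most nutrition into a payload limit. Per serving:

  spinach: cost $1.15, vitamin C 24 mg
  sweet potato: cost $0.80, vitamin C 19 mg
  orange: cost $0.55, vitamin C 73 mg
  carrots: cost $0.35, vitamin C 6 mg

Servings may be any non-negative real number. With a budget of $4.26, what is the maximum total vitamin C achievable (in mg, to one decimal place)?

565.4 mg

Vitamin C per dollar: orange 132.7, sweet potato 23.75, spinach 20.87, carrots 17.14.
With no serving limits, spend the whole cost allowance on orange: $4.26 / $0.55 × 73 mg = 565.4 mg.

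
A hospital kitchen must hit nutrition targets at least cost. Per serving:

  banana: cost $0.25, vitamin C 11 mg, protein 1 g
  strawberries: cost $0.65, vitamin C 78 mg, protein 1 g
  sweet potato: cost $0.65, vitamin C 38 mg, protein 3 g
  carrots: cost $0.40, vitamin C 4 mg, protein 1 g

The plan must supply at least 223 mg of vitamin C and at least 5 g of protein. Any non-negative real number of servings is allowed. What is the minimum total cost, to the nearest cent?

Minimising a linear cost over {vitamin C ≥ 223, protein ≥ 5, servings ≥ 0} — the optimum is at a vertex, using one or two foods.
banana only: max(223/11, 5/1) = 20.27 servings → $5.07.
strawberries only: max(223/78, 5/1) = 5 servings → $3.25.
sweet potato only: max(223/38, 5/3) = 5.868 servings → $3.81.
carrots only: max(223/4, 5/1) = 55.75 servings → $22.30.
banana + strawberries with both tight: 2.493 servings and 2.507 servings → $2.25.
banana + sweet potato: intersection lies outside the first quadrant.
banana + carrots: the both-tight solution has a negative serving — not a feasible corner.
strawberries + sweet potato with both tight: 2.444 servings and 0.852 servings → $2.14.
strawberries + carrots with both tight: 2.743 servings and 2.257 servings → $2.69.
sweet potato + carrots: the both-tight solution has a negative serving — not a feasible corner.
So the least-cost plan costs $2.14.

$2.14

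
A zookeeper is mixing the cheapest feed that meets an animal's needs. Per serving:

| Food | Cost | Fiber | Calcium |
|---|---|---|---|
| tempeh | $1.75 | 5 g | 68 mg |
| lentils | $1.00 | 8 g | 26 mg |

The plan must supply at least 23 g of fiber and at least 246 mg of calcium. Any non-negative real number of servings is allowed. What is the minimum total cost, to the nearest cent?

tempeh only: max(23/5, 246/68) = 4.6 servings → $8.05.
lentils only: max(23/8, 246/26) = 9.462 servings → $9.46.
tempeh + lentils with both tight: 3.309 servings and 0.8068 servings → $6.60.
Cheapest feasible corner: $6.60.

$6.60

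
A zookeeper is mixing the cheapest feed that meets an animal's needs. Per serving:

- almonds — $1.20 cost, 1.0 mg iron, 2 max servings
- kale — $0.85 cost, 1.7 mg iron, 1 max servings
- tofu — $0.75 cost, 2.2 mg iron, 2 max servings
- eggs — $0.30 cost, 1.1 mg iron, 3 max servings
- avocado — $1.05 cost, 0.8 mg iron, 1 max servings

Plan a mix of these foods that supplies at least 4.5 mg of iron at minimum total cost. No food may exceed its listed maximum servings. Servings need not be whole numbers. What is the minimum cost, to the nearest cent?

Cost per mg of iron: eggs $0.2727, tofu $0.3409, kale $0.5000, almonds $1.2000, avocado $1.3125.
Take 3 servings of eggs: +3.3 mg iron for $0.90 (total $0.90, still need 1.2 mg).
Take 0.5455 servings of tofu: +1.2 mg iron for $0.41 (total $1.31, still need 0.0 mg).
Filling from the cheapest source first is optimal under one linear minimum: $1.31.

$1.31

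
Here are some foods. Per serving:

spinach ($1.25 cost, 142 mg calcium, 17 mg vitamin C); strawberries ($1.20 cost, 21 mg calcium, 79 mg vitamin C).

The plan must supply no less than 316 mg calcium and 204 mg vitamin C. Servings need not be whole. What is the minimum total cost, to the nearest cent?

Compare the cost at each extreme point of the feasible region.
spinach only: max(316/142, 204/17) = 12 servings → $15.00.
strawberries only: max(316/21, 204/79) = 15.05 servings → $18.06.
spinach + strawberries with both tight: 1.904 servings and 2.173 servings → $4.99.
Cheapest feasible corner: $4.99.

$4.99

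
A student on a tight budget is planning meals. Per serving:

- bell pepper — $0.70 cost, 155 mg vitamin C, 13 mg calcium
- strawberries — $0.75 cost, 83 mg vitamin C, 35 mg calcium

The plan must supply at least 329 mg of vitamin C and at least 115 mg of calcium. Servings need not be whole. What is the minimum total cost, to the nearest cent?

$2.66

A basic optimal solution has at most two foods positive. Try each food alone and each pair with both targets met exactly.
bell pepper only: max(329/155, 115/13) = 8.846 servings → $6.19.
strawberries only: max(329/83, 115/35) = 3.964 servings → $2.97.
bell pepper + strawberries with both tight: 0.4533 servings and 3.117 servings → $2.66.
So the least-cost plan costs $2.66.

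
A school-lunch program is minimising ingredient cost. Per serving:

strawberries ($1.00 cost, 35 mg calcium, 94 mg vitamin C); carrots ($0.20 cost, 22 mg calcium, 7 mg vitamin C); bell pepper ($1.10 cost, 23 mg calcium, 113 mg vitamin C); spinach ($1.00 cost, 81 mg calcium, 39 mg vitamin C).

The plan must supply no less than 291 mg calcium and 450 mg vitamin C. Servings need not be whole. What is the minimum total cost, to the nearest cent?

$5.59

With two linear requirements the optimum uses one or two foods; enumerate the corners.
strawberries only: max(291/35, 450/94) = 8.314 servings → $8.31.
carrots only: max(291/22, 450/7) = 64.29 servings → $12.86.
bell pepper only: max(291/23, 450/113) = 12.65 servings → $13.92.
spinach only: max(291/81, 450/39) = 11.54 servings → $11.54.
strawberries + carrots with both tight: 4.313 servings and 6.365 servings → $5.59.
strawberries + bell pepper: intersection lies outside the first quadrant.
strawberries + spinach with both tight: 4.017 servings and 1.857 servings → $5.87.
carrots + bell pepper with both tight: 9.692 servings and 3.382 servings → $5.66.
carrots + spinach with both targets exact would need a negative amount; discard.
bell pepper + spinach with both tight: 3.04 servings and 2.729 servings → $6.07.
Cheapest feasible corner: $5.59.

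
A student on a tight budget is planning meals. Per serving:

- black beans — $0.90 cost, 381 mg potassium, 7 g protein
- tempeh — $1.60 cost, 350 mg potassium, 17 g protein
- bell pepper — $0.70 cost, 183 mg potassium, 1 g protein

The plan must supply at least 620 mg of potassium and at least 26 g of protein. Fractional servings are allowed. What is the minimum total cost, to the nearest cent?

$2.53

black beans only: max(620/381, 26/7) = 3.714 servings → $3.34.
tempeh only: max(620/350, 26/17) = 1.771 servings → $2.83.
bell pepper only: max(620/183, 26/1) = 26 servings → $18.20.
black beans + tempeh with both tight: 0.3576 servings and 1.382 servings → $2.53.
black beans + bell pepper: intersection lies outside the first quadrant.
tempeh + bell pepper with both tight: 1.499 servings and 0.5216 servings → $2.76.
Cheapest feasible corner: $2.53.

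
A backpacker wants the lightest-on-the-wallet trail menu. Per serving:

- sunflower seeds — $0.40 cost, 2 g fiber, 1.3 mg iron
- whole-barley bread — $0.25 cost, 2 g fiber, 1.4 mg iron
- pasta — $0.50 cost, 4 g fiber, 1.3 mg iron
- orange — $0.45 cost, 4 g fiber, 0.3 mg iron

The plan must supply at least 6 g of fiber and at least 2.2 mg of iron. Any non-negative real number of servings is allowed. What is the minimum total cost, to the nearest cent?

$0.71

At the optimum either one food covers both requirements or two foods hit both targets exactly; no other combination can be cheaper.
sunflower seeds only: max(6/2, 2.2/1.3) = 3 servings → $1.20.
whole-barley bread only: max(6/2, 2.2/1.4) = 3 servings → $0.75.
pasta only: max(6/4, 2.2/1.3) = 1.692 servings → $0.85.
orange only: max(6/4, 2.2/0.3) = 7.333 servings → $3.30.
sunflower seeds + whole-barley bread: the both-tight solution has a negative serving — not a feasible corner.
sunflower seeds + pasta with both tight: 0.3846 servings and 1.308 servings → $0.81.
sunflower seeds + orange with both tight: 1.522 servings and 0.7391 servings → $0.94.
whole-barley bread + pasta with both tight: 0.3333 servings and 1.333 servings → $0.75.
whole-barley bread + orange with both tight: 1.4 servings and 0.8 servings → $0.71.
pasta + orange: the both-tight solution has a negative serving — not a feasible corner.
The minimum over all feasible corners is $0.71.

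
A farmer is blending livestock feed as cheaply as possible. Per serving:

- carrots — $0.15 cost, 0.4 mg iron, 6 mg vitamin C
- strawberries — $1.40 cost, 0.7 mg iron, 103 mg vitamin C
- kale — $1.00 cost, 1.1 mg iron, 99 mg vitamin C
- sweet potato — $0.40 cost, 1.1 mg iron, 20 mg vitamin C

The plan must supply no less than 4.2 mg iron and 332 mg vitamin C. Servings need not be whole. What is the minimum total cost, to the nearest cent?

$3.47

With two linear requirements the optimum uses one or two foods; enumerate the corners.
carrots only: max(4.2/0.4, 332/6) = 55.33 servings → $8.30.
strawberries only: max(4.2/0.7, 332/103) = 6 servings → $8.40.
kale only: max(4.2/1.1, 332/99) = 3.818 servings → $3.82.
sweet potato only: max(4.2/1.1, 332/20) = 16.6 servings → $6.64.
carrots + strawberries with both tight: 5.411 servings and 2.908 servings → $4.88.
carrots + kale with both tight: 1.533 servings and 3.261 servings → $3.49.
carrots + sweet potato: intersection lies outside the first quadrant.
strawberries + kale with both targets exact would need a negative amount; discard.
strawberries + sweet potato with both tight: 2.832 servings and 2.016 servings → $4.77.
kale + sweet potato with both tight: 3.236 servings and 0.5823 servings → $3.47.
So the least-cost plan costs $3.47.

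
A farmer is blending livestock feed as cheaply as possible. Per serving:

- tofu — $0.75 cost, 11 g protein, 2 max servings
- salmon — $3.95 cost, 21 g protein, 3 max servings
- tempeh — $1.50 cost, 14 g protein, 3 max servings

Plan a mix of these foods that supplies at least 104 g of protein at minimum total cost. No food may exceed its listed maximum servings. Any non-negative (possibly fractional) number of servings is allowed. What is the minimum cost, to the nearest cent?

Cost per g of protein: tofu $0.0682, tempeh $0.1071, salmon $0.1881.
Take 2 servings of tofu: +22.0 g protein for $1.50 (total $1.50, still need 82.0 g).
Take 3 servings of tempeh: +42.0 g protein for $4.50 (total $6.00, still need 40.0 g).
Take 1.905 servings of salmon: +40.0 g protein for $7.52 (total $13.52, still need 0.0 g).
Filling from the cheapest source first is optimal under one linear minimum: $13.52.

$13.52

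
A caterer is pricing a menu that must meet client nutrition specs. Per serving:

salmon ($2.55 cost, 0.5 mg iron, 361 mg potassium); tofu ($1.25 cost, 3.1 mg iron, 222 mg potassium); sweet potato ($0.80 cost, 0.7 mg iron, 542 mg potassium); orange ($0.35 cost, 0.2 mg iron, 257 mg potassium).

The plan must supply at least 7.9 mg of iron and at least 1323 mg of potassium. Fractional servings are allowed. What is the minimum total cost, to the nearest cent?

$3.98

Minimising a linear cost over {iron ≥ 7.9, potassium ≥ 1323, servings ≥ 0} — the optimum is at a vertex, using one or two foods.
salmon only: max(7.9/0.5, 1323/361) = 15.8 servings → $40.29.
tofu only: max(7.9/3.1, 1323/222) = 5.959 servings → $7.45.
sweet potato only: max(7.9/0.7, 1323/542) = 11.29 servings → $9.03.
orange only: max(7.9/0.2, 1323/257) = 39.5 servings → $13.82.
salmon + tofu with both tight: 2.329 servings and 2.173 servings → $8.65.
salmon + sweet potato with both targets exact would need a negative amount; discard.
salmon + orange: the both-tight solution has a negative serving — not a feasible corner.
tofu + sweet potato with both tight: 2.201 servings and 1.54 servings → $3.98.
tofu + orange with both tight: 2.347 servings and 3.12 servings → $4.03.
sweet potato + orange: the both-tight solution has a negative serving — not a feasible corner.
So the least-cost plan costs $3.98.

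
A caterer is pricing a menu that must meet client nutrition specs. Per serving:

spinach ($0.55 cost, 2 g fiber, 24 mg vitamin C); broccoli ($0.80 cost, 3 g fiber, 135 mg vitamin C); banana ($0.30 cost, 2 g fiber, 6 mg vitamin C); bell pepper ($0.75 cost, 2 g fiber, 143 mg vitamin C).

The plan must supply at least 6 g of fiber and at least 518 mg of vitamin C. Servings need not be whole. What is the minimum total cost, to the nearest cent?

$2.72

Compare the cost at each extreme point of the feasible region.
spinach only: max(6/2, 518/24) = 21.58 servings → $11.87.
broccoli only: max(6/3, 518/135) = 3.837 servings → $3.07.
banana only: max(6/2, 518/6) = 86.33 servings → $25.90.
bell pepper only: max(6/2, 518/143) = 3.622 servings → $2.72.
spinach + broccoli with both targets exact would need a negative amount; discard.
spinach + banana: the both-tight solution has a negative serving — not a feasible corner.
spinach + bell pepper with both targets exact would need a negative amount; discard.
broccoli + banana: the both-tight solution has a negative serving — not a feasible corner.
broccoli + bell pepper: intersection lies outside the first quadrant.
banana + bell pepper with both targets exact would need a negative amount; discard.
Cheapest feasible corner: $2.72.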